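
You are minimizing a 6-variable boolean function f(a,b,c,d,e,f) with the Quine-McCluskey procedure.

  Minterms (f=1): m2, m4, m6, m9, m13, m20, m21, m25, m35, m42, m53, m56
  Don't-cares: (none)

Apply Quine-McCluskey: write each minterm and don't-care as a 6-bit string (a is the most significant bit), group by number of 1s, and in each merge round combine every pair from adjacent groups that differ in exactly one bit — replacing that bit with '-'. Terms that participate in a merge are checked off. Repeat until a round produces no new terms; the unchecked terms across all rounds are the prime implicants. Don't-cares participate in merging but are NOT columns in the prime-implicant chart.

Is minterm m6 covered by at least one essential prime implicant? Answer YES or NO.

YES

[col 0] 000010*, 000100*, 000110*, 001001*, 001101*, 010100*, 010101*, 011001*, 100011, 101010, 110101*, 111000
[col 1] -10101, 0-0100, 0-1001, 000-10, 0001-0, 001-01, 01010-
Prime implicants: -10101, 0-0100, 0-1001, 000-10, 0001-0, 001-01, 01010-, 100011, 101010, 111000
PI chart (minterm → PIs covering it):
  2 | 000-10  (sole → essential)
  4 | 0-0100,0001-0
  6 | 000-10,0001-0
  9 | 0-1001,001-01
  13 | 001-01  (sole → essential)
  20 | 0-0100,01010-
  21 | -10101,01010-
  25 | 0-1001  (sole → essential)
  35 | 100011  (sole → essential)
  42 | 101010  (sole → essential)
  53 | -10101  (sole → essential)
  56 | 111000  (sole → essential)
Essential prime implicants: -10101, 0-1001, 000-10, 001-01, 100011, 101010, 111000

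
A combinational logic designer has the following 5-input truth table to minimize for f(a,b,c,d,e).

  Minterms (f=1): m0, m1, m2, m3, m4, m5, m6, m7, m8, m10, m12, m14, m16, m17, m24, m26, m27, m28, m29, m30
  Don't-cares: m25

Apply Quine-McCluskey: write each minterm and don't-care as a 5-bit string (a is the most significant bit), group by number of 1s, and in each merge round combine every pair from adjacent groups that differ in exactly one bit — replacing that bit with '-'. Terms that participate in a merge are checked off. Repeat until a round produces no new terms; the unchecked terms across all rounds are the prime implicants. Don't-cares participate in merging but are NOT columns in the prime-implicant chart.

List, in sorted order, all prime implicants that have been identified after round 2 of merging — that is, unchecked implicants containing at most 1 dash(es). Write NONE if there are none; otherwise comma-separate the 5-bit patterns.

NONE

size-2^0 implicants → 00000(✓)  00001(✓)  00010(✓)  00011(✓)  00100(✓)  00101(✓)  00110(✓)  00111(✓)  01000(✓)  01010(✓)  01100(✓)  01110(✓)  10000(✓)  10001(✓)  11000(✓)  11001(✓)  11010(✓)  11011(✓)  11100(✓)  11101(✓)  11110(✓)
size-2^1 implicants → -0000(✓)  -0001(✓)  -1000(✓)  -1010(✓)  -1100(✓)  -1110(✓)  0-000(✓)  0-010(✓)  0-100(✓)  0-110(✓)  00-00(✓)  00-01(✓)  00-10(✓)  00-11(✓)  000-0(✓)  000-1(✓)  0000-(✓)  0001-(✓)  001-0(✓)  001-1(✓)  0010-(✓)  0011-(✓)  01-00(✓)  01-10(✓)  010-0(✓)  011-0(✓)  1-000(✓)  1-001(✓)  1000-(✓)  11-00(✓)  11-01(✓)  11-10(✓)  110-0(✓)  110-1(✓)  1100-(✓)  1101-(✓)  111-0(✓)  1110-(✓)
size-2^2 implicants → --000  -000-  -1-00(✓)  -1-10(✓)  -10-0(✓)  -11-0(✓)  0--00(✓)  0--10(✓)  0-0-0(✓)  0-1-0(✓)  00--0(✓)  00--1(✓)  00-0-(✓)  00-1-(✓)  000--(✓)  001--(✓)  01--0(✓)  1-00-  11--0(✓)  11-0-  110--
size-2^3 implicants → -1--0  0---0  00---
Unchecked terms (primes): --000, -000-, -1--0, 0---0, 00---, 1-00-, 11-0-, 110--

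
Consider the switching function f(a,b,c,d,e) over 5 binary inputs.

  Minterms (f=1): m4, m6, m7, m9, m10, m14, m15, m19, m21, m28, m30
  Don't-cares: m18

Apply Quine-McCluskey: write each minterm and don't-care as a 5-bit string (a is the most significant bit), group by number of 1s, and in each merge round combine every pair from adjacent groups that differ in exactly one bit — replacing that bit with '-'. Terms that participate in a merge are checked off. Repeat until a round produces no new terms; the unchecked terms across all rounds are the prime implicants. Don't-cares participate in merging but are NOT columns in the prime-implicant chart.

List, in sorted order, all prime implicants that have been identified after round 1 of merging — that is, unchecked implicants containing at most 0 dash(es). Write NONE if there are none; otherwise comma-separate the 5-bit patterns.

[col 0] 00100*, 00110*, 00111*, 01001, 01010*, 01110*, 01111*, 10010*, 10011*, 10101, 11100*, 11110*
[col 1] -1110, 0-110*, 0-111*, 001-0, 0011-*, 01-10, 0111-*, 1001-, 111-0
[col 2] 0-11-
Prime implicants: -1110, 0-11-, 001-0, 01-10, 01001, 1001-, 10101, 111-0

01001, 10101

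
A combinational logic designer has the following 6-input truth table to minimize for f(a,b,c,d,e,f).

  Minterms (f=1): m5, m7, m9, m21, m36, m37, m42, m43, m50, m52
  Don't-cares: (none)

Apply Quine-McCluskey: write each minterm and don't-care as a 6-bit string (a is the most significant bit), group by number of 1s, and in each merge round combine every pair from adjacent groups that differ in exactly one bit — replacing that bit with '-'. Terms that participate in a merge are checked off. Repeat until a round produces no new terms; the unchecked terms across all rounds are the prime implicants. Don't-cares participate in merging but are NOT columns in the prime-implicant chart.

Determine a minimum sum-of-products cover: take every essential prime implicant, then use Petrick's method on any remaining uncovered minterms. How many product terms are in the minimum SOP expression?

size-2^0 implicants → 000101(✓)  000111(✓)  001001  010101(✓)  100100(✓)  100101(✓)  101010(✓)  101011(✓)  110010  110100(✓)
size-2^1 implicants → -00101  0-0101  0001-1  1-0100  10010-  10101-
Unchecked terms (primes): -00101, 0-0101, 0001-1, 001001, 1-0100, 10010-, 10101-, 110010
Minterm coverage:
  m5 ⊆ -00101,0-0101,0001-1
  m7 ⊆ 0001-1 [E]
  m9 ⊆ 001001 [E]
  m21 ⊆ 0-0101 [E]
  m36 ⊆ 1-0100,10010-
  m37 ⊆ -00101,10010-
  m42 ⊆ 10101- [E]
  m43 ⊆ 10101- [E]
  m50 ⊆ 110010 [E]
  m52 ⊆ 1-0100 [E]
E = {0-0101, 0001-1, 001001, 1-0100, 10101-, 110010}
Petrick residual → -00101
Cover = b'c'de'f + a'c'de'f + a'b'c'df + a'b'cd'e'f + ac'de'f' + ab'cd'e + abc'd'ef'  |cover|=7

7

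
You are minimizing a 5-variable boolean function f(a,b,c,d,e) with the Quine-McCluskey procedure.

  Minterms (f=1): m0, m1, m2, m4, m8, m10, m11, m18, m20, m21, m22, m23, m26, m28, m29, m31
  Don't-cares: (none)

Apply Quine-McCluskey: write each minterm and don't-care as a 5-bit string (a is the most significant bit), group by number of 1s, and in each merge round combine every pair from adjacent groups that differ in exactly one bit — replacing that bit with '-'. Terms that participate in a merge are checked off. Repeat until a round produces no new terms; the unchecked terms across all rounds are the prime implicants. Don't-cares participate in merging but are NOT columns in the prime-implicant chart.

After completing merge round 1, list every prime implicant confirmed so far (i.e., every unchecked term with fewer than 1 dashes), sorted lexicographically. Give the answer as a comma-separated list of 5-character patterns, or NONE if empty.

NONE

size-2^0 implicants → 00000(✓)  00001(✓)  00010(✓)  00100(✓)  01000(✓)  01010(✓)  01011(✓)  10010(✓)  10100(✓)  10101(✓)  10110(✓)  10111(✓)  11010(✓)  11100(✓)  11101(✓)  11111(✓)
size-2^1 implicants → -0010(✓)  -0100  -1010(✓)  0-000(✓)  0-010(✓)  00-00  000-0(✓)  0000-  010-0(✓)  0101-  1-010(✓)  1-100(✓)  1-101(✓)  1-111(✓)  10-10  101-0(✓)  101-1(✓)  1010-(✓)  1011-(✓)  111-1(✓)  1110-(✓)
size-2^2 implicants → --010  0-0-0  1-1-1  1-10-  101--
Unchecked terms (primes): --010, -0100, 0-0-0, 00-00, 0000-, 0101-, 1-1-1, 1-10-, 10-10, 101--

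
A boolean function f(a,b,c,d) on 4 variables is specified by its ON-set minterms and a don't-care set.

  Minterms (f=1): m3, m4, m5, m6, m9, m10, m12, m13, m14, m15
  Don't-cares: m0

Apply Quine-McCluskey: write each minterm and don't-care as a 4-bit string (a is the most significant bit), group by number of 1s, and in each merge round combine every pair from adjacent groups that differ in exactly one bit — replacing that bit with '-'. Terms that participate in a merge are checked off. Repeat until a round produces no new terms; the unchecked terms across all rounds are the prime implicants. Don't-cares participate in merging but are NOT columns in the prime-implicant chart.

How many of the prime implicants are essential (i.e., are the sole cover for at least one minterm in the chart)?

6

size-2^0 implicants → 0000(✓)  0011  0100(✓)  0101(✓)  0110(✓)  1001(✓)  1010(✓)  1100(✓)  1101(✓)  1110(✓)  1111(✓)
size-2^1 implicants → -100(✓)  -101(✓)  -110(✓)  0-00  01-0(✓)  010-(✓)  1-01  1-10  11-0(✓)  11-1(✓)  110-(✓)  111-(✓)
size-2^2 implicants → -1-0  -10-  11--
Unchecked terms (primes): -1-0, -10-, 0-00, 0011, 1-01, 1-10, 11--
Minterm coverage:
  m3 ⊆ 0011 [E]
  m4 ⊆ -1-0,-10-,0-00
  m5 ⊆ -10- [E]
  m6 ⊆ -1-0 [E]
  m9 ⊆ 1-01 [E]
  m10 ⊆ 1-10 [E]
  m12 ⊆ -1-0,-10-,11--
  m13 ⊆ -10-,1-01,11--
  m14 ⊆ -1-0,1-10,11--
  m15 ⊆ 11-- [E]
E = {-1-0, -10-, 0011, 1-01, 1-10, 11--}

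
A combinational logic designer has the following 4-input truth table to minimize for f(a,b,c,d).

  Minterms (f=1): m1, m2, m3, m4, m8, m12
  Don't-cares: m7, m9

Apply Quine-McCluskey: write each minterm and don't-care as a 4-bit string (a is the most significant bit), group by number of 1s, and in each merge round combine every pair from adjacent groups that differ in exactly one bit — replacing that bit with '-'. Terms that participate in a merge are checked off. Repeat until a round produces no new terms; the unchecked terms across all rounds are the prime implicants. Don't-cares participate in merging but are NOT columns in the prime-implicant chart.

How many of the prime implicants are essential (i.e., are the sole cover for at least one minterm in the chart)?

Round 0: 0001✓ 0010✓ 0011✓ 0100✓ 0111✓ 1000✓ 1001✓ 1100✓
Round 1: -001 -100 0-11 00-1 001- 1-00 100-
PIs = {-001, -100, 0-11, 00-1, 001-, 1-00, 100-}
Coverage chart:
  m1: -001,00-1
  m2: 001- ←essential
  m3: 0-11,00-1,001-
  m4: -100 ←essential
  m8: 1-00,100-
  m12: -100,1-00
Essential: -100, 001-

2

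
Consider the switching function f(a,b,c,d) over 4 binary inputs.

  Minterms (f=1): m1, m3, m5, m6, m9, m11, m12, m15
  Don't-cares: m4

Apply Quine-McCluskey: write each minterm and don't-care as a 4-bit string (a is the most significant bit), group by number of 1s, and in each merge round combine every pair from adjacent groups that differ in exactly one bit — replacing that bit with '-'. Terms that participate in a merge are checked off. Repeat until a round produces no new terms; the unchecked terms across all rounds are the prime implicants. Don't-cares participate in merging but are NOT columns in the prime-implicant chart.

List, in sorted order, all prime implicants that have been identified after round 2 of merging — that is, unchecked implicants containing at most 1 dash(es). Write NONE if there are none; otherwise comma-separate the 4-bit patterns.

size-2^0 implicants → 0001(✓)  0011(✓)  0100(✓)  0101(✓)  0110(✓)  1001(✓)  1011(✓)  1100(✓)  1111(✓)
size-2^1 implicants → -001(✓)  -011(✓)  -100  0-01  00-1(✓)  01-0  010-  1-11  10-1(✓)
size-2^2 implicants → -0-1
Unchecked terms (primes): -0-1, -100, 0-01, 01-0, 010-, 1-11

-100, 0-01, 01-0, 010-, 1-11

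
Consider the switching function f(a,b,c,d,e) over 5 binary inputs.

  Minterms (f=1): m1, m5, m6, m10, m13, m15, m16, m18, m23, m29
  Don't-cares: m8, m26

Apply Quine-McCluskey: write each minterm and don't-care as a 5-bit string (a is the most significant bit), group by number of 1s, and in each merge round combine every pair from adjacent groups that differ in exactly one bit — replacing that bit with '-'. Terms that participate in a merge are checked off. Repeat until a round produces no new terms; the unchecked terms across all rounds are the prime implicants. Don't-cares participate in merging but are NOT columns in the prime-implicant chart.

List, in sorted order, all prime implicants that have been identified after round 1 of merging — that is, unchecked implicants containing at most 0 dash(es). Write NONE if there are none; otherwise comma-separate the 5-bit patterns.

00110, 10111

Round 0: 00001✓ 00101✓ 00110 01000✓ 01010✓ 01101✓ 01111✓ 10000✓ 10010✓ 10111 11010✓ 11101✓
Round 1: -1010 -1101 0-101 00-01 010-0 011-1 1-010 100-0
PIs = {-1010, -1101, 0-101, 00-01, 00110, 010-0, 011-1, 1-010, 100-0, 10111}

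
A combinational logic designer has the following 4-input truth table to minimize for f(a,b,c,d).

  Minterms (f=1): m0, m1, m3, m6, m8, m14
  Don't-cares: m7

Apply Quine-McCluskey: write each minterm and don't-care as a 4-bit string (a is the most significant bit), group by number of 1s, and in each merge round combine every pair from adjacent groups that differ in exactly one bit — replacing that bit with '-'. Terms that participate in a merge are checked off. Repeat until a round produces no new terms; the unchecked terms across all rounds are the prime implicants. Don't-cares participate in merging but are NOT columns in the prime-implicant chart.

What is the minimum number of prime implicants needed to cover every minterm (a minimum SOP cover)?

size-2^0 implicants → 0000(✓)  0001(✓)  0011(✓)  0110(✓)  0111(✓)  1000(✓)  1110(✓)
size-2^1 implicants → -000  -110  0-11  00-1  000-  011-
Unchecked terms (primes): -000, -110, 0-11, 00-1, 000-, 011-
Minterm coverage:
  m0 ⊆ -000,000-
  m1 ⊆ 00-1,000-
  m3 ⊆ 0-11,00-1
  m6 ⊆ -110,011-
  m8 ⊆ -000 [E]
  m14 ⊆ -110 [E]
E = {-000, -110}
Petrick residual → 00-1
Cover = b'c'd' + bcd' + a'b'd  |cover|=3

3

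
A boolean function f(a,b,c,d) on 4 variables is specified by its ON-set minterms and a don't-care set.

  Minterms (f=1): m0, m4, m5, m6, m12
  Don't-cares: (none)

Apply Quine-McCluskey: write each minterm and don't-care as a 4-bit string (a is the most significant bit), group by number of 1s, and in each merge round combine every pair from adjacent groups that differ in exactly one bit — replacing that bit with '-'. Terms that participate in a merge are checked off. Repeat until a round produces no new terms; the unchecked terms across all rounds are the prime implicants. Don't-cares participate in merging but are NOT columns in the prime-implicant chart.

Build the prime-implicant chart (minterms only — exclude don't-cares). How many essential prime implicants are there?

Round 0: 0000✓ 0100✓ 0101✓ 0110✓ 1100✓
Round 1: -100 0-00 01-0 010-
PIs = {-100, 0-00, 01-0, 010-}
Coverage chart:
  m0: 0-00 ←essential
  m4: -100,0-00,01-0,010-
  m5: 010- ←essential
  m6: 01-0 ←essential
  m12: -100 ←essential
Essential: -100, 0-00, 01-0, 010-

4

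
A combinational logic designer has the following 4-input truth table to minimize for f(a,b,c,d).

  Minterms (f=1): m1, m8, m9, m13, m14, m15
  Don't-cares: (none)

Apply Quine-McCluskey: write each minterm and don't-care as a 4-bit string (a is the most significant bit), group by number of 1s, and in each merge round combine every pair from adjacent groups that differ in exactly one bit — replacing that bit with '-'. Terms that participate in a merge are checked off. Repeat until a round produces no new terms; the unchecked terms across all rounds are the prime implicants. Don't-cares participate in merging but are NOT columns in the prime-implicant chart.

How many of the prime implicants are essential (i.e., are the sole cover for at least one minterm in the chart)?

size-2^0 implicants → 0001(✓)  1000(✓)  1001(✓)  1101(✓)  1110(✓)  1111(✓)
size-2^1 implicants → -001  1-01  100-  11-1  111-
Unchecked terms (primes): -001, 1-01, 100-, 11-1, 111-
Minterm coverage:
  m1 ⊆ -001 [E]
  m8 ⊆ 100- [E]
  m9 ⊆ -001,1-01,100-
  m13 ⊆ 1-01,11-1
  m14 ⊆ 111- [E]
  m15 ⊆ 11-1,111-
E = {-001, 100-, 111-}

3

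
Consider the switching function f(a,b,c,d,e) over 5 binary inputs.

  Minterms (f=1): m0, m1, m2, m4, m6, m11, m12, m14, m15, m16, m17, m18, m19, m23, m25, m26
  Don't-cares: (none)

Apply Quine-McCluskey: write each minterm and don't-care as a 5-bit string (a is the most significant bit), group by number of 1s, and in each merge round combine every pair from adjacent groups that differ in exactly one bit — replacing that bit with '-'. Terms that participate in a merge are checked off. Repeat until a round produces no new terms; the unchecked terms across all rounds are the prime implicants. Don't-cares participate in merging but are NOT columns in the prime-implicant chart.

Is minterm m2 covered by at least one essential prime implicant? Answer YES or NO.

Round 0: 00000✓ 00001✓ 00010✓ 00100✓ 00110✓ 01011✓ 01100✓ 01110✓ 01111✓ 10000✓ 10001✓ 10010✓ 10011✓ 10111✓ 11001✓ 11010✓
Round 1: -0000✓ -0001✓ -0010✓ 0-100✓ 0-110✓ 00-00✓ 00-10✓ 000-0✓ 0000-✓ 001-0✓ 01-11 011-0✓ 0111- 1-001 1-010 10-11 100-0✓ 100-1✓ 1000-✓ 1001-✓
Round 2: -00-0 -000- 0-1-0 00--0 100--
PIs = {-00-0, -000-, 0-1-0, 00--0, 01-11, 0111-, 1-001, 1-010, 10-11, 100--}
Coverage chart:
  m0: -00-0,-000-,00--0
  m1: -000- ←essential
  m2: -00-0,00--0
  m4: 0-1-0,00--0
  m6: 0-1-0,00--0
  m11: 01-11 ←essential
  m12: 0-1-0 ←essential
  m14: 0-1-0,0111-
  m15: 01-11,0111-
  m16: -00-0,-000-,100--
  m17: -000-,1-001,100--
  m18: -00-0,1-010,100--
  m19: 10-11,100--
  m23: 10-11 ←essential
  m25: 1-001 ←essential
  m26: 1-010 ←essential
Essential: -000-, 0-1-0, 01-11, 1-001, 1-010, 10-11

NO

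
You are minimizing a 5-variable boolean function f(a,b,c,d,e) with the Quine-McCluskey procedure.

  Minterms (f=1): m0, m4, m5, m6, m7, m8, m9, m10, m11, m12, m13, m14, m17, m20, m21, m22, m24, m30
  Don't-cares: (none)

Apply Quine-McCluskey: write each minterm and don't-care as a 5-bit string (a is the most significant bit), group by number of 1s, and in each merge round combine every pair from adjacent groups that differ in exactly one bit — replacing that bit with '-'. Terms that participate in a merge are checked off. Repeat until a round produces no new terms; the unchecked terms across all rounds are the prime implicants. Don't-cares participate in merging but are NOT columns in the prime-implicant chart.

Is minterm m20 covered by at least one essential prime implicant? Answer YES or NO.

NO

size-2^0 implicants → 00000(✓)  00100(✓)  00101(✓)  00110(✓)  00111(✓)  01000(✓)  01001(✓)  01010(✓)  01011(✓)  01100(✓)  01101(✓)  01110(✓)  10001(✓)  10100(✓)  10101(✓)  10110(✓)  11000(✓)  11110(✓)
size-2^1 implicants → -0100(✓)  -0101(✓)  -0110(✓)  -1000  -1110(✓)  0-000(✓)  0-100(✓)  0-101(✓)  0-110(✓)  00-00(✓)  001-0(✓)  001-1(✓)  0010-(✓)  0011-(✓)  01-00(✓)  01-01(✓)  01-10(✓)  010-0(✓)  010-1(✓)  0100-(✓)  0101-(✓)  011-0(✓)  0110-(✓)  1-110(✓)  10-01  101-0(✓)  1010-(✓)
size-2^2 implicants → --110  -01-0  -010-  0--00  0-1-0  0-10-  001--  01--0  01-0-  010--
Unchecked terms (primes): --110, -01-0, -010-, -1000, 0--00, 0-1-0, 0-10-, 001--, 01--0, 01-0-, 010--, 10-01
Minterm coverage:
  m0 ⊆ 0--00 [E]
  m4 ⊆ -01-0,-010-,0--00,0-1-0,0-10-,001--
  m5 ⊆ -010-,0-10-,001--
  m6 ⊆ --110,-01-0,0-1-0,001--
  m7 ⊆ 001-- [E]
  m8 ⊆ -1000,0--00,01--0,01-0-,010--
  m9 ⊆ 01-0-,010--
  m10 ⊆ 01--0,010--
  m11 ⊆ 010-- [E]
  m12 ⊆ 0--00,0-1-0,0-10-,01--0,01-0-
  m13 ⊆ 0-10-,01-0-
  m14 ⊆ --110,0-1-0,01--0
  m17 ⊆ 10-01 [E]
  m20 ⊆ -01-0,-010-
  m21 ⊆ -010-,10-01
  m22 ⊆ --110,-01-0
  m24 ⊆ -1000 [E]
  m30 ⊆ --110 [E]
E = {--110, -1000, 0--00, 001--, 010--, 10-01}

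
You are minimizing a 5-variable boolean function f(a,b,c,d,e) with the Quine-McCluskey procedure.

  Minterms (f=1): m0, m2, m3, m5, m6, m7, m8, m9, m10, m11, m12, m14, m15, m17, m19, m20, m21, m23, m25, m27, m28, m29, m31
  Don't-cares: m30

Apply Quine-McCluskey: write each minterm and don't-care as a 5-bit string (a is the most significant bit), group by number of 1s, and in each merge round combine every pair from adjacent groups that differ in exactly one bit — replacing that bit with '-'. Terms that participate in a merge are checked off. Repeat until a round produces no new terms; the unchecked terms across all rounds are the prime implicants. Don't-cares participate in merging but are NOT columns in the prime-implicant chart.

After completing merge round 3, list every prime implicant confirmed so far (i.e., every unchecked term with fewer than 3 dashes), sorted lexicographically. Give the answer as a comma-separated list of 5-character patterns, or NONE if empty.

size-2^0 implicants → 00000(✓)  00010(✓)  00011(✓)  00101(✓)  00110(✓)  00111(✓)  01000(✓)  01001(✓)  01010(✓)  01011(✓)  01100(✓)  01110(✓)  01111(✓)  10001(✓)  10011(✓)  10100(✓)  10101(✓)  10111(✓)  11001(✓)  11011(✓)  11100(✓)  11101(✓)  11110(✓)  11111(✓)
size-2^1 implicants → -0011(✓)  -0101(✓)  -0111(✓)  -1001(✓)  -1011(✓)  -1100(✓)  -1110(✓)  -1111(✓)  0-000(✓)  0-010(✓)  0-011(✓)  0-110(✓)  0-111(✓)  00-10(✓)  00-11(✓)  000-0(✓)  0001-(✓)  001-1(✓)  0011-(✓)  01-00(✓)  01-10(✓)  01-11(✓)  010-0(✓)  010-1(✓)  0100-(✓)  0101-(✓)  011-0(✓)  0111-(✓)  1-001(✓)  1-011(✓)  1-100(✓)  1-101(✓)  1-111(✓)  10-01(✓)  10-11(✓)  100-1(✓)  101-1(✓)  1010-(✓)  11-01(✓)  11-11(✓)  110-1(✓)  111-0(✓)  111-1(✓)  1110-(✓)  1111-(✓)
size-2^2 implicants → --011(✓)  --111(✓)  -0-11(✓)  -01-1  -1-11(✓)  -10-1  -11-0  -111-  0--10(✓)  0--11(✓)  0-0-0  0-01-(✓)  0-11-(✓)  00-1-(✓)  01--0  01-1-(✓)  010--  1--01(✓)  1--11(✓)  1-0-1(✓)  1-1-1(✓)  1-10-  10--1(✓)  11--1(✓)  111--
size-2^3 implicants → ---11  0--1-  1---1
Unchecked terms (primes): ---11, -01-1, -10-1, -11-0, -111-, 0--1-, 0-0-0, 01--0, 010--, 1---1, 1-10-, 111--

-01-1, -10-1, -11-0, -111-, 0-0-0, 01--0, 010--, 1-10-, 111--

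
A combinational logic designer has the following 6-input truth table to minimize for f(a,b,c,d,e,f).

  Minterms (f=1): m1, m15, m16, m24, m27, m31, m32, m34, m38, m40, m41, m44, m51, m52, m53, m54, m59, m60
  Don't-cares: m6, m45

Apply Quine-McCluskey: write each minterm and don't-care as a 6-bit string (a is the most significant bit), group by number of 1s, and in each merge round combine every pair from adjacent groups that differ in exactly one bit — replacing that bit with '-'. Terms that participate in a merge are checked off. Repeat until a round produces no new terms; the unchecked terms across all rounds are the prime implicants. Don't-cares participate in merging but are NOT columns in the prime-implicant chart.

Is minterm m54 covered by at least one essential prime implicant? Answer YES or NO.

NO

Round 0: 000001 000110✓ 001111✓ 010000✓ 011000✓ 011011✓ 011111✓ 100000✓ 100010✓ 100110✓ 101000✓ 101001✓ 101100✓ 101101✓ 110011✓ 110100✓ 110101✓ 110110✓ 111011✓ 111100✓
Round 1: -00110 -11011 0-1111 01-000 011-11 1-0110 1-1100 10-000 100-10 1000-0 101-00✓ 101-01✓ 10100-✓ 10110-✓ 11-011 11-100 1101-0 11010-
Round 2: 101-0-
PIs = {-00110, -11011, 0-1111, 000001, 01-000, 011-11, 1-0110, 1-1100, 10-000, 100-10, 1000-0, 101-0-, 11-011, 11-100, 1101-0, 11010-}
Coverage chart:
  m1: 000001 ←essential
  m15: 0-1111 ←essential
  m16: 01-000 ←essential
  m24: 01-000 ←essential
  m27: -11011,011-11
  m31: 0-1111,011-11
  m32: 10-000,1000-0
  m34: 100-10,1000-0
  m38: -00110,1-0110,100-10
  m40: 10-000,101-0-
  m41: 101-0- ←essential
  m44: 1-1100,101-0-
  m51: 11-011 ←essential
  m52: 11-100,1101-0,11010-
  m53: 11010- ←essential
  m54: 1-0110,1101-0
  m59: -11011,11-011
  m60: 1-1100,11-100
Essential: 0-1111, 000001, 01-000, 101-0-, 11-011, 11010-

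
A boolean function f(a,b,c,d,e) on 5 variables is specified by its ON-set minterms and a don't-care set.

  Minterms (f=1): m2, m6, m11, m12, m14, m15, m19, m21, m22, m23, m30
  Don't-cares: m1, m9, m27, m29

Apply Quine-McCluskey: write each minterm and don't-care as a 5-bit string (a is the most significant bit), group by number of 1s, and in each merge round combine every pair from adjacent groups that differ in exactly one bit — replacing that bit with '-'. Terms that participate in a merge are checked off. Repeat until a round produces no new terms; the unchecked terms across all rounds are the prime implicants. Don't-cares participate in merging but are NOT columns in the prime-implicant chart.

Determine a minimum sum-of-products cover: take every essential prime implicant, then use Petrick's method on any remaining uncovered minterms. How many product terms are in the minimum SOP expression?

Round 0: 00001✓ 00010✓ 00110✓ 01001✓ 01011✓ 01100✓ 01110✓ 01111✓ 10011✓ 10101✓ 10110✓ 10111✓ 11011✓ 11101✓ 11110✓
Round 1: -0110✓ -1011 -1110✓ 0-001 0-110✓ 00-10 01-11 010-1 011-0 0111- 1-011 1-101 1-110✓ 10-11 101-1 1011-
Round 2: --110
PIs = {--110, -1011, 0-001, 00-10, 01-11, 010-1, 011-0, 0111-, 1-011, 1-101, 10-11, 101-1, 1011-}
Coverage chart:
  m2: 00-10 ←essential
  m6: --110,00-10
  m11: -1011,01-11,010-1
  m12: 011-0 ←essential
  m14: --110,011-0,0111-
  m15: 01-11,0111-
  m19: 1-011,10-11
  m21: 1-101,101-1
  m22: --110,1011-
  m23: 10-11,101-1,1011-
  m30: --110 ←essential
Essential: --110, 00-10, 011-0
Petrick residual → 01-11, 1-011, 101-1
Min cover (6 terms): cde' + a'b'de' + a'bde + a'bce' + ac'de + ab'ce

6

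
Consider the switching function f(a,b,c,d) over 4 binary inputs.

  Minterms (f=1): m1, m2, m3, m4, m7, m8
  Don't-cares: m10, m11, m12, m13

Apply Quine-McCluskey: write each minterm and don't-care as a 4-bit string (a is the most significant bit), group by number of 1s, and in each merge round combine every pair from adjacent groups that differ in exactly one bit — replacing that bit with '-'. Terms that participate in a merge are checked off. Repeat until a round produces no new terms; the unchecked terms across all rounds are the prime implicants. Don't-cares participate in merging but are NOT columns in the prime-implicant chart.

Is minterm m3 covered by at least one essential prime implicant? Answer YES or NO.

YES

[col 0] 0001*, 0010*, 0011*, 0100*, 0111*, 1000*, 1010*, 1011*, 1100*, 1101*
[col 1] -010*, -011*, -100, 0-11, 00-1, 001-*, 1-00, 10-0, 101-*, 110-
[col 2] -01-
Prime implicants: -01-, -100, 0-11, 00-1, 1-00, 10-0, 110-
PI chart (minterm → PIs covering it):
  1 | 00-1  (sole → essential)
  2 | -01-  (sole → essential)
  3 | -01-,0-11,00-1
  4 | -100  (sole → essential)
  7 | 0-11  (sole → essential)
  8 | 1-00,10-0
Essential prime implicants: -01-, -100, 0-11, 00-1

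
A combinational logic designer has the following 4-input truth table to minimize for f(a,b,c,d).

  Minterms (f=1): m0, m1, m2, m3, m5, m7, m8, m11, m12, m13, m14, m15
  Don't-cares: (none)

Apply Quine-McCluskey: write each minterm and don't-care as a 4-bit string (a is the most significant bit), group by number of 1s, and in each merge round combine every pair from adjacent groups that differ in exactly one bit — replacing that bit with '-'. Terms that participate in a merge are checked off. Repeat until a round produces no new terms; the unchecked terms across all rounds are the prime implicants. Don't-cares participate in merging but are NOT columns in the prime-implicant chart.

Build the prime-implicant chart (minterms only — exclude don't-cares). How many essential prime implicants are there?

3

Round 0: 0000✓ 0001✓ 0010✓ 0011✓ 0101✓ 0111✓ 1000✓ 1011✓ 1100✓ 1101✓ 1110✓ 1111✓
Round 1: -000 -011✓ -101✓ -111✓ 0-01✓ 0-11✓ 00-0✓ 00-1✓ 000-✓ 001-✓ 01-1✓ 1-00 1-11✓ 11-0✓ 11-1✓ 110-✓ 111-✓
Round 2: --11 -1-1 0--1 00-- 11--
PIs = {--11, -000, -1-1, 0--1, 00--, 1-00, 11--}
Coverage chart:
  m0: -000,00--
  m1: 0--1,00--
  m2: 00-- ←essential
  m3: --11,0--1,00--
  m5: -1-1,0--1
  m7: --11,-1-1,0--1
  m8: -000,1-00
  m11: --11 ←essential
  m12: 1-00,11--
  m13: -1-1,11--
  m14: 11-- ←essential
  m15: --11,-1-1,11--
Essential: --11, 00--, 11--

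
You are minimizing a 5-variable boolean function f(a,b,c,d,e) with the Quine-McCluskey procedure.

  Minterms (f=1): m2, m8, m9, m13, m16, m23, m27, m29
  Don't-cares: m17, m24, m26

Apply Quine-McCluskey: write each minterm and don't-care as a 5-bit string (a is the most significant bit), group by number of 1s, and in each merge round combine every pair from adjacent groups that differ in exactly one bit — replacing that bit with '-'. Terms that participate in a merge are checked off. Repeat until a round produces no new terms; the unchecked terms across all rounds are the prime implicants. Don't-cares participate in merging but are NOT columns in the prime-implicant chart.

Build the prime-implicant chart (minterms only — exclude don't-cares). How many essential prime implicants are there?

Round 0: 00010 01000✓ 01001✓ 01101✓ 10000✓ 10001✓ 10111 11000✓ 11010✓ 11011✓ 11101✓
Round 1: -1000 -1101 01-01 0100- 1-000 1000- 110-0 1101-
PIs = {-1000, -1101, 00010, 01-01, 0100-, 1-000, 1000-, 10111, 110-0, 1101-}
Coverage chart:
  m2: 00010 ←essential
  m8: -1000,0100-
  m9: 01-01,0100-
  m13: -1101,01-01
  m16: 1-000,1000-
  m23: 10111 ←essential
  m27: 1101- ←essential
  m29: -1101 ←essential
Essential: -1101, 00010, 10111, 1101-

4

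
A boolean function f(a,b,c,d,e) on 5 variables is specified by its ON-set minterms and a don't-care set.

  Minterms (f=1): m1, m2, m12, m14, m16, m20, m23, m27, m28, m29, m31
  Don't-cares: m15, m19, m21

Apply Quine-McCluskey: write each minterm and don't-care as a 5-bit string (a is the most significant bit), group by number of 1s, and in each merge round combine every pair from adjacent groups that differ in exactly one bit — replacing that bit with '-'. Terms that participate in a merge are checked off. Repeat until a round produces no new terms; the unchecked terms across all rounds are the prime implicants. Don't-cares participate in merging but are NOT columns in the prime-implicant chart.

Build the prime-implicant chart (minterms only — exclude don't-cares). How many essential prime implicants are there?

4

size-2^0 implicants → 00001  00010  01100(✓)  01110(✓)  01111(✓)  10000(✓)  10011(✓)  10100(✓)  10101(✓)  10111(✓)  11011(✓)  11100(✓)  11101(✓)  11111(✓)
size-2^1 implicants → -1100  -1111  011-0  0111-  1-011(✓)  1-100(✓)  1-101(✓)  1-111(✓)  10-00  10-11(✓)  101-1(✓)  1010-(✓)  11-11(✓)  111-1(✓)  1110-(✓)
size-2^2 implicants → 1--11  1-1-1  1-10-
Unchecked terms (primes): -1100, -1111, 00001, 00010, 011-0, 0111-, 1--11, 1-1-1, 1-10-, 10-00
Minterm coverage:
  m1 ⊆ 00001 [E]
  m2 ⊆ 00010 [E]
  m12 ⊆ -1100,011-0
  m14 ⊆ 011-0,0111-
  m16 ⊆ 10-00 [E]
  m20 ⊆ 1-10-,10-00
  m23 ⊆ 1--11,1-1-1
  m27 ⊆ 1--11 [E]
  m28 ⊆ -1100,1-10-
  m29 ⊆ 1-1-1,1-10-
  m31 ⊆ -1111,1--11,1-1-1
E = {00001, 00010, 1--11, 10-00}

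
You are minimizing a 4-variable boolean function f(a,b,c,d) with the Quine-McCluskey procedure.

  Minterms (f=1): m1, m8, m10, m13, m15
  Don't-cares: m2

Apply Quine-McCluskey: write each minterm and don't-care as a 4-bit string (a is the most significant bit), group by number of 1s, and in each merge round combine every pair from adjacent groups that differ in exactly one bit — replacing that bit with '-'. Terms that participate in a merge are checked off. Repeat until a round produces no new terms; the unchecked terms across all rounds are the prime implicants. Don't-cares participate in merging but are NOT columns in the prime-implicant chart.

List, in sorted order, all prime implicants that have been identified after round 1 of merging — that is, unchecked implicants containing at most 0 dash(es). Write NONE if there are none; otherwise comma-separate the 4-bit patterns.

0001

size-2^0 implicants → 0001  0010(✓)  1000(✓)  1010(✓)  1101(✓)  1111(✓)
size-2^1 implicants → -010  10-0  11-1
Unchecked terms (primes): -010, 0001, 10-0, 11-1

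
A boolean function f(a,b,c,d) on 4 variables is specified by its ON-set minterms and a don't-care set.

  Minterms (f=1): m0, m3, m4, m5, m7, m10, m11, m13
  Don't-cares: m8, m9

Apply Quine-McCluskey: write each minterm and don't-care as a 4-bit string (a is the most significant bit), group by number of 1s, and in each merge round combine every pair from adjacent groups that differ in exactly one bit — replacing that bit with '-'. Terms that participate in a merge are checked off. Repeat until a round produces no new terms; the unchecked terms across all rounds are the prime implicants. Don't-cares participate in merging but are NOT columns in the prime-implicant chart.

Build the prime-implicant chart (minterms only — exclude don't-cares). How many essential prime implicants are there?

size-2^0 implicants → 0000(✓)  0011(✓)  0100(✓)  0101(✓)  0111(✓)  1000(✓)  1001(✓)  1010(✓)  1011(✓)  1101(✓)
size-2^1 implicants → -000  -011  -101  0-00  0-11  01-1  010-  1-01  10-0(✓)  10-1(✓)  100-(✓)  101-(✓)
size-2^2 implicants → 10--
Unchecked terms (primes): -000, -011, -101, 0-00, 0-11, 01-1, 010-, 1-01, 10--
Minterm coverage:
  m0 ⊆ -000,0-00
  m3 ⊆ -011,0-11
  m4 ⊆ 0-00,010-
  m5 ⊆ -101,01-1,010-
  m7 ⊆ 0-11,01-1
  m10 ⊆ 10-- [E]
  m11 ⊆ -011,10--
  m13 ⊆ -101,1-01
E = {10--}

1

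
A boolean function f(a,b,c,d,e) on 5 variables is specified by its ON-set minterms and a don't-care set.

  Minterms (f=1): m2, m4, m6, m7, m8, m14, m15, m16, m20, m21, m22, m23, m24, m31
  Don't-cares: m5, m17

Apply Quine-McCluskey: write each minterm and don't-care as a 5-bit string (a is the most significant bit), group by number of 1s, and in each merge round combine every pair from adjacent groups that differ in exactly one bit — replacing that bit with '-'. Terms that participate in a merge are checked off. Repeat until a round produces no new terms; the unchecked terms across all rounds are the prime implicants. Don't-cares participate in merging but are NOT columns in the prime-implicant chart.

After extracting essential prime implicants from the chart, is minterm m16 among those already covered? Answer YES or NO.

[col 0] 00010*, 00100*, 00101*, 00110*, 00111*, 01000*, 01110*, 01111*, 10000*, 10001*, 10100*, 10101*, 10110*, 10111*, 11000*, 11111*
[col 1] -0100*, -0101*, -0110*, -0111*, -1000, -1111*, 0-110*, 0-111*, 00-10, 001-0*, 001-1*, 0010-*, 0011-*, 0111-*, 1-000, 1-111*, 10-00*, 10-01*, 1000-*, 101-0*, 101-1*, 1010-*, 1011-*
[col 2] --111, -01-0*, -01-1*, -010-*, -011-*, 0-11-, 001--*, 10-0-, 101--*
[col 3] -01--
Prime implicants: --111, -01--, -1000, 0-11-, 00-10, 1-000, 10-0-
PI chart (minterm → PIs covering it):
  2 | 00-10  (sole → essential)
  4 | -01--  (sole → essential)
  6 | -01--,0-11-,00-10
  7 | --111,-01--,0-11-
  8 | -1000  (sole → essential)
  14 | 0-11-  (sole → essential)
  15 | --111,0-11-
  16 | 1-000,10-0-
  20 | -01--,10-0-
  21 | -01--,10-0-
  22 | -01--  (sole → essential)
  23 | --111,-01--
  24 | -1000,1-000
  31 | --111  (sole → essential)
Essential prime implicants: --111, -01--, -1000, 0-11-, 00-10

NO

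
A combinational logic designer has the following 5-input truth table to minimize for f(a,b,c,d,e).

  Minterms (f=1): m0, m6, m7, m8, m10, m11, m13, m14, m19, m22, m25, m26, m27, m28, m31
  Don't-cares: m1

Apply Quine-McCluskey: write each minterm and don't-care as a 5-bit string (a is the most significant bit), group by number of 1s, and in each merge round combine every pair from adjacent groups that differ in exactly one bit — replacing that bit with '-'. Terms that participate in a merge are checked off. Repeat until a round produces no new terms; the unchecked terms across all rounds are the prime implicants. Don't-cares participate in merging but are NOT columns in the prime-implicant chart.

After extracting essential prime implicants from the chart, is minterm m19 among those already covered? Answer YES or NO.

size-2^0 implicants → 00000(✓)  00001(✓)  00110(✓)  00111(✓)  01000(✓)  01010(✓)  01011(✓)  01101  01110(✓)  10011(✓)  10110(✓)  11001(✓)  11010(✓)  11011(✓)  11100  11111(✓)
size-2^1 implicants → -0110  -1010(✓)  -1011(✓)  0-000  0-110  0000-  0011-  01-10  010-0  0101-(✓)  1-011  11-11  110-1  1101-(✓)
size-2^2 implicants → -101-
Unchecked terms (primes): -0110, -101-, 0-000, 0-110, 0000-, 0011-, 01-10, 010-0, 01101, 1-011, 11-11, 110-1, 11100
Minterm coverage:
  m0 ⊆ 0-000,0000-
  m6 ⊆ -0110,0-110,0011-
  m7 ⊆ 0011- [E]
  m8 ⊆ 0-000,010-0
  m10 ⊆ -101-,01-10,010-0
  m11 ⊆ -101- [E]
  m13 ⊆ 01101 [E]
  m14 ⊆ 0-110,01-10
  m19 ⊆ 1-011 [E]
  m22 ⊆ -0110 [E]
  m25 ⊆ 110-1 [E]
  m26 ⊆ -101- [E]
  m27 ⊆ -101-,1-011,11-11,110-1
  m28 ⊆ 11100 [E]
  m31 ⊆ 11-11 [E]
E = {-0110, -101-, 0011-, 01101, 1-011, 11-11, 110-1, 11100}

YES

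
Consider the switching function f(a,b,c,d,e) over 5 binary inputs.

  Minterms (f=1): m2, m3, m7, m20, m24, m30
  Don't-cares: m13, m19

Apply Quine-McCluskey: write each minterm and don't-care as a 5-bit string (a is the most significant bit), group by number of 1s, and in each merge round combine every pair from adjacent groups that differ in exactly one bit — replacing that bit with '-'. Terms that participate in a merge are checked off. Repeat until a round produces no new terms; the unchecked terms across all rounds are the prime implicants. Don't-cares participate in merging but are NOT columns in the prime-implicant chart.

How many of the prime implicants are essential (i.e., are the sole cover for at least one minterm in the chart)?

[col 0] 00010*, 00011*, 00111*, 01101, 10011*, 10100, 11000, 11110
[col 1] -0011, 00-11, 0001-
Prime implicants: -0011, 00-11, 0001-, 01101, 10100, 11000, 11110
PI chart (minterm → PIs covering it):
  2 | 0001-  (sole → essential)
  3 | -0011,00-11,0001-
  7 | 00-11  (sole → essential)
  20 | 10100  (sole → essential)
  24 | 11000  (sole → essential)
  30 | 11110  (sole → essential)
Essential prime implicants: 00-11, 0001-, 10100, 11000, 11110

5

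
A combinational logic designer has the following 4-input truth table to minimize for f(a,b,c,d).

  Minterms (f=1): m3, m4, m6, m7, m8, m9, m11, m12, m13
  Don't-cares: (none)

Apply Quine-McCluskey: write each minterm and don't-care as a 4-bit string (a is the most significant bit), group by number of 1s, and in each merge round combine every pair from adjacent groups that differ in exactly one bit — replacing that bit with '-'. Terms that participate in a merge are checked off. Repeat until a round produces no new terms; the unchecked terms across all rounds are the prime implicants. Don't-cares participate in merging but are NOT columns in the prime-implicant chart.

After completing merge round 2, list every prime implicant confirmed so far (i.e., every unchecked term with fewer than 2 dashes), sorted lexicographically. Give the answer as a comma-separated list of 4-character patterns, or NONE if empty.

Round 0: 0011✓ 0100✓ 0110✓ 0111✓ 1000✓ 1001✓ 1011✓ 1100✓ 1101✓
Round 1: -011 -100 0-11 01-0 011- 1-00✓ 1-01✓ 10-1 100-✓ 110-✓
Round 2: 1-0-
PIs = {-011, -100, 0-11, 01-0, 011-, 1-0-, 10-1}

-011, -100, 0-11, 01-0, 011-, 10-1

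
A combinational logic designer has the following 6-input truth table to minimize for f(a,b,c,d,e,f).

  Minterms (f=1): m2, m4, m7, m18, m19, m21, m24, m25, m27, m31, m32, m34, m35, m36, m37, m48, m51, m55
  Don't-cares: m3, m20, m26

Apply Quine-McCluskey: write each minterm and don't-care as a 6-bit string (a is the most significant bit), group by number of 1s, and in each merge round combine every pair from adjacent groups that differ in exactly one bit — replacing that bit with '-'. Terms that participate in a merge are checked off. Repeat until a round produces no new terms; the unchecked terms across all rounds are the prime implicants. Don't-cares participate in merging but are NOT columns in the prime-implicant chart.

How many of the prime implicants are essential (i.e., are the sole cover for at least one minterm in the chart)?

7

Round 0: 000010✓ 000011✓ 000100✓ 000111✓ 010010✓ 010011✓ 010100✓ 010101✓ 011000✓ 011001✓ 011010✓ 011011✓ 011111✓ 100000✓ 100010✓ 100011✓ 100100✓ 100101✓ 110000✓ 110011✓ 110111✓
Round 1: -00010✓ -00011✓ -00100 -10011✓ 0-0010✓ 0-0011✓ 0-0100 000-11 00001-✓ 01-010✓ 01-011✓ 01001-✓ 01010- 011-11 0110-0✓ 0110-1✓ 01100-✓ 01101-✓ 1-0000 1-0011✓ 100-00 1000-0 10001-✓ 10010- 110-11
Round 2: --0011 -0001- 0-001- 01-01- 0110--
PIs = {--0011, -0001-, -00100, 0-001-, 0-0100, 000-11, 01-01-, 01010-, 011-11, 0110--, 1-0000, 100-00, 1000-0, 10010-, 110-11}
Coverage chart:
  m2: -0001-,0-001-
  m4: -00100,0-0100
  m7: 000-11 ←essential
  m18: 0-001-,01-01-
  m19: --0011,0-001-,01-01-
  m21: 01010- ←essential
  m24: 0110-- ←essential
  m25: 0110-- ←essential
  m27: 01-01-,011-11,0110--
  m31: 011-11 ←essential
  m32: 1-0000,100-00,1000-0
  m34: -0001-,1000-0
  m35: --0011,-0001-
  m36: -00100,100-00,10010-
  m37: 10010- ←essential
  m48: 1-0000 ←essential
  m51: --0011,110-11
  m55: 110-11 ←essential
Essential: 000-11, 01010-, 011-11, 0110--, 1-0000, 10010-, 110-11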